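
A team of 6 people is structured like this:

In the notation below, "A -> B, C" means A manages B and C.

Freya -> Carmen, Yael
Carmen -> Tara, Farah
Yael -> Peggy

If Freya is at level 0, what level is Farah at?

Chain from Farah up to Freya: Farah → Carmen → Freya. That is 2 steps up, so Farah is 2 levels below Freya.

2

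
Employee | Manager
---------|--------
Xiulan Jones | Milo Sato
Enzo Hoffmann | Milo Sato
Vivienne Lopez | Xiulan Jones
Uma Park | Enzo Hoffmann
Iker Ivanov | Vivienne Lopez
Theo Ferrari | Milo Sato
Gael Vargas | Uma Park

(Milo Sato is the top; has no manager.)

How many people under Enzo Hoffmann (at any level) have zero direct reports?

The only person in Enzo Hoffmann's organization with no one reporting to them is Gael Vargas. That is 1.

1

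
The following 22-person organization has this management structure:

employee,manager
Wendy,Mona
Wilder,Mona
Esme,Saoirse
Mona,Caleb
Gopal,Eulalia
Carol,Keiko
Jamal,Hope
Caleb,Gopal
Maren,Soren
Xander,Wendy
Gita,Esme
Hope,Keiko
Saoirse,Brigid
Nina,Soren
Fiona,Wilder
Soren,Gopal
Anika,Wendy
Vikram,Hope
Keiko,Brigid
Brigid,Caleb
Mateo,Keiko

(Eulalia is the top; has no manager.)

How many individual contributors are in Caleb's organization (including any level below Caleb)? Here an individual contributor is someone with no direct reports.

8

The people in Caleb's organization with no one reporting to them are Gita, Carol, Mateo, Vikram, Jamal, Anika, Xander, Fiona. That is 8.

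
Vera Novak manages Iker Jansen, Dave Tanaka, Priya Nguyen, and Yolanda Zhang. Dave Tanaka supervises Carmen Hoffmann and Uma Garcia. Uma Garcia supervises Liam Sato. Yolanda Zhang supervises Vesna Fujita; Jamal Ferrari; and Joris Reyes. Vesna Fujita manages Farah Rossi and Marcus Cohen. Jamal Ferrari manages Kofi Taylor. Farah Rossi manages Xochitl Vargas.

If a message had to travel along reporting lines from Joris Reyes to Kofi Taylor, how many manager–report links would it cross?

Joris Reyes is 1 level below Yolanda Zhang, and Kofi Taylor is 2 levels below Yolanda Zhang (their lowest common manager). The shortest path runs up from Joris Reyes to Yolanda Zhang and back down to Kofi Taylor: 1 + 2 = 3 links.

3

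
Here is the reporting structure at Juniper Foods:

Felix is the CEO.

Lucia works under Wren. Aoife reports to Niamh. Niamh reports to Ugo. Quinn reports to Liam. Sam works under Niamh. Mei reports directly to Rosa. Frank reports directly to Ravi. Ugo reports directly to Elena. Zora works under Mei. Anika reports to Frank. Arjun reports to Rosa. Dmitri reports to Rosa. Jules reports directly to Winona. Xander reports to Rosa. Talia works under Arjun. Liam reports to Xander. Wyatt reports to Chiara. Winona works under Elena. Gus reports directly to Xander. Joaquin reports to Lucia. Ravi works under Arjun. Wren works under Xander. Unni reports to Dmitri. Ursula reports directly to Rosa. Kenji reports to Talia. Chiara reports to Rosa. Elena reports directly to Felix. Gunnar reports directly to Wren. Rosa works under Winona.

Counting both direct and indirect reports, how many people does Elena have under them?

Elena directly manages Winona, Ugo. Under Winona: Jules, Rosa, Ursula, Mei, Zora, Chiara, Wyatt, Arjun, Ravi, Frank, Anika, Talia, Kenji, Dmitri, Unni, Xander, Gus, Wren, Lucia, Joaquin, Gunnar, Liam, Quinn (23). Under Ugo: Niamh, Sam, Aoife (3). So Elena's organization is 2 direct reports plus everyone under them: 24 + 4 = 28.

28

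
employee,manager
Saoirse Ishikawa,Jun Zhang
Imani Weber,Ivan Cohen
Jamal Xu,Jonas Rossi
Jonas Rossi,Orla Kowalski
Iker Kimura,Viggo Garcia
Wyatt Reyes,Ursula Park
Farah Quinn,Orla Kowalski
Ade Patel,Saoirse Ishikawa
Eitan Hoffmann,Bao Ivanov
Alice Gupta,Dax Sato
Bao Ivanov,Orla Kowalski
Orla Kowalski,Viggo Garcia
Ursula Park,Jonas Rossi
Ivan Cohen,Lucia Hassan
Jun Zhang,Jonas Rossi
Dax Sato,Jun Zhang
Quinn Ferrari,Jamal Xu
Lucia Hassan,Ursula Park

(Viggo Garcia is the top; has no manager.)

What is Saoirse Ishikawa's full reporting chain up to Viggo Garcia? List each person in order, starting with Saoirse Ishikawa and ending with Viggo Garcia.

Saoirse Ishikawa reports to Jun Zhang. Jun Zhang reports to Jonas Rossi. Jonas Rossi reports to Orla Kowalski. Orla Kowalski reports to Viggo Garcia. Viggo Garcia is at the top.

Saoirse Ishikawa -> Jun Zhang -> Jonas Rossi -> Orla Kowalski -> Viggo Garcia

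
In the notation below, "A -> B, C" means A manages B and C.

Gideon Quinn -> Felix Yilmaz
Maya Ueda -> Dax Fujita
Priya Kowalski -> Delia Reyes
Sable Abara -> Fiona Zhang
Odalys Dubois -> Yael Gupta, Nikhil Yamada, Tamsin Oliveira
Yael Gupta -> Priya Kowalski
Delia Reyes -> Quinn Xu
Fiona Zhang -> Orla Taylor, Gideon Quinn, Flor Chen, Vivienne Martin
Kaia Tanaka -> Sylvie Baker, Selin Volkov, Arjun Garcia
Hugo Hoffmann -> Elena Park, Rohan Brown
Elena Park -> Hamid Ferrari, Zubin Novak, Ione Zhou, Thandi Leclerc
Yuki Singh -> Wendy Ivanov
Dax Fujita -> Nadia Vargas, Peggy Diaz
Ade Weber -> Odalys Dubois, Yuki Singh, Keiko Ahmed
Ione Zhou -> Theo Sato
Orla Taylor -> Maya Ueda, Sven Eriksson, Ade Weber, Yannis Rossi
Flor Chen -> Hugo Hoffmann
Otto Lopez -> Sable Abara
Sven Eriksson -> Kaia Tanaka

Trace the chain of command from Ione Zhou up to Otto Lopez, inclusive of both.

Ione Zhou -> Elena Park -> Hugo Hoffmann -> Flor Chen -> Fiona Zhang -> Sable Abara -> Otto Lopez

Ione Zhou reports to Elena Park. Elena Park reports to Hugo Hoffmann. Hugo Hoffmann reports to Flor Chen. Flor Chen reports to Fiona Zhang. Fiona Zhang reports to Sable Abara. Sable Abara reports to Otto Lopez. Otto Lopez is at the top.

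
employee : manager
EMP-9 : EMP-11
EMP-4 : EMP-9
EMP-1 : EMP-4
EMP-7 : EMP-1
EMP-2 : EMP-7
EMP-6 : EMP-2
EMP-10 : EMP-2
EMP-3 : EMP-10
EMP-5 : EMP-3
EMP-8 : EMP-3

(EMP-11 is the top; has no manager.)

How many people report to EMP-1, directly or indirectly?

EMP-1 directly manages EMP-7. Under EMP-7: EMP-2, EMP-10, EMP-3, EMP-8, EMP-5, EMP-6 (6). That's 7 in total.

7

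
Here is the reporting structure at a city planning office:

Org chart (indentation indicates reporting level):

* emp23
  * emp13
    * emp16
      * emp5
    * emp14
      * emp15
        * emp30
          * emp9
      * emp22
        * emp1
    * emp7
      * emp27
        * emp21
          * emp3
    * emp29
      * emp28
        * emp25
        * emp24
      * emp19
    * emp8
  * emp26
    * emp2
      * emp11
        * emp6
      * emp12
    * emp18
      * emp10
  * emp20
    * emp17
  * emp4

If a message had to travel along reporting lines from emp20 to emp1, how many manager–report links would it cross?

5

emp20 is 1 level below emp23, and emp1 is 4 levels below emp23 (their lowest common manager). The shortest path runs up from emp20 to emp23 and back down to emp1: 1 + 4 = 5 links.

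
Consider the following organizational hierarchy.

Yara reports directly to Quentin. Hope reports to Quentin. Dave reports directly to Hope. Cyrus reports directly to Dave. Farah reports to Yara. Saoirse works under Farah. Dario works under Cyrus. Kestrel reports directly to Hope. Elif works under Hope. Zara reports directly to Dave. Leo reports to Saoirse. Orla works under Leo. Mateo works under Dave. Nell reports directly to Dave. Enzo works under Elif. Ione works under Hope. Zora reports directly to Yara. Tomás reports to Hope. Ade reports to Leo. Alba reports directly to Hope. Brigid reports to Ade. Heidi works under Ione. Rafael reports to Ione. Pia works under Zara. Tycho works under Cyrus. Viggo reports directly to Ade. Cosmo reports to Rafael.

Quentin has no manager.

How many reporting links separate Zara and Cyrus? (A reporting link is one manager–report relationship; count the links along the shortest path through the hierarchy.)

2

Zara is 1 level below Dave, and Cyrus is 1 level below Dave (their lowest common manager). The shortest path runs up from Zara to Dave and back down to Cyrus: 1 + 1 = 2 links.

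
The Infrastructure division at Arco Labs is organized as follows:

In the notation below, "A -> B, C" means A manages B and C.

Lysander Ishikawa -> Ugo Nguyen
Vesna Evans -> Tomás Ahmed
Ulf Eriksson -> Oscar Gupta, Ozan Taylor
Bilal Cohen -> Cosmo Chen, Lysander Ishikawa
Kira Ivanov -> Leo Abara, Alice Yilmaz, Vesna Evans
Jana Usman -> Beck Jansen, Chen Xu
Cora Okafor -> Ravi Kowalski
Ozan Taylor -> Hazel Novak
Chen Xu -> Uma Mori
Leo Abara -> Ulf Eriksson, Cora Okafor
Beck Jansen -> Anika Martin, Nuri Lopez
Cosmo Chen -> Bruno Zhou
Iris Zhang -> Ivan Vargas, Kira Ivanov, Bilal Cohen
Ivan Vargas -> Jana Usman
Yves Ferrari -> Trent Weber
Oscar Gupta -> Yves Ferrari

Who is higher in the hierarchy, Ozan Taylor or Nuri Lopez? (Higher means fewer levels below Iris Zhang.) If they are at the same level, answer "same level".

same level

Both Ozan Taylor and Nuri Lopez are 4 levels below Iris Zhang.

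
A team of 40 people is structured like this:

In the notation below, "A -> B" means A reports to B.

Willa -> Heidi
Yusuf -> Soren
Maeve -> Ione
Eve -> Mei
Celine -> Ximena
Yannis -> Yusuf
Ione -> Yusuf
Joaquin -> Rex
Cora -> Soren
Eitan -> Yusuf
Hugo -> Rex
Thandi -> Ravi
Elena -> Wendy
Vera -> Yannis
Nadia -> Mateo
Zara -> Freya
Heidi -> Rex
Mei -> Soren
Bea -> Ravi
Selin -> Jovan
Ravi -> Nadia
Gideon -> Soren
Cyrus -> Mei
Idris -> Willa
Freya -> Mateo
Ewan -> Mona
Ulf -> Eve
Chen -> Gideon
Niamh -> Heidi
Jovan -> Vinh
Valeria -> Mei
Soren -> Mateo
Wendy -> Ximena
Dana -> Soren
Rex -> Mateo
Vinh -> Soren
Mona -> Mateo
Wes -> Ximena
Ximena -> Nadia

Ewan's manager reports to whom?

Ewan reports to Mona, and Mona reports to Mateo. So Ewan's skip-level manager is Mateo.

Mateo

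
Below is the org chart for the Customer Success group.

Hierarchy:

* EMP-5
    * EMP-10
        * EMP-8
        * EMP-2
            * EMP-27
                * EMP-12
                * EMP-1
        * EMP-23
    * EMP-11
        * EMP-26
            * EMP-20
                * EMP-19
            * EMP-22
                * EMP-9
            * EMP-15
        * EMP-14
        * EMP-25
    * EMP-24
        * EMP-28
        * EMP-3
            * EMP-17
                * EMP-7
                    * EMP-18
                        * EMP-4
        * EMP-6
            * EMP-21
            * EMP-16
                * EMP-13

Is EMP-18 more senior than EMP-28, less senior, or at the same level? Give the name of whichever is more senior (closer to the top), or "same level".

EMP-18 is 5 levels below EMP-5; EMP-28 is 2. EMP-28 is higher.

EMP-28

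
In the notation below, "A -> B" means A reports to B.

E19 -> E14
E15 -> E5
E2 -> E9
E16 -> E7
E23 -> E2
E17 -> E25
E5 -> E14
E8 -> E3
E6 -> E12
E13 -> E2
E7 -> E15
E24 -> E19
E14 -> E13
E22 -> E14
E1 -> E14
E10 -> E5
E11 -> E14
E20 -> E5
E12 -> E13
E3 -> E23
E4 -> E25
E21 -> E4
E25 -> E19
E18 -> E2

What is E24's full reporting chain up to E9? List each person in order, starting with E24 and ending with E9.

E24 reports to E19. E19 reports to E14. E14 reports to E13. E13 reports to E2. E2 reports to E9. E9 is at the top.

E24 -> E19 -> E14 -> E13 -> E2 -> E9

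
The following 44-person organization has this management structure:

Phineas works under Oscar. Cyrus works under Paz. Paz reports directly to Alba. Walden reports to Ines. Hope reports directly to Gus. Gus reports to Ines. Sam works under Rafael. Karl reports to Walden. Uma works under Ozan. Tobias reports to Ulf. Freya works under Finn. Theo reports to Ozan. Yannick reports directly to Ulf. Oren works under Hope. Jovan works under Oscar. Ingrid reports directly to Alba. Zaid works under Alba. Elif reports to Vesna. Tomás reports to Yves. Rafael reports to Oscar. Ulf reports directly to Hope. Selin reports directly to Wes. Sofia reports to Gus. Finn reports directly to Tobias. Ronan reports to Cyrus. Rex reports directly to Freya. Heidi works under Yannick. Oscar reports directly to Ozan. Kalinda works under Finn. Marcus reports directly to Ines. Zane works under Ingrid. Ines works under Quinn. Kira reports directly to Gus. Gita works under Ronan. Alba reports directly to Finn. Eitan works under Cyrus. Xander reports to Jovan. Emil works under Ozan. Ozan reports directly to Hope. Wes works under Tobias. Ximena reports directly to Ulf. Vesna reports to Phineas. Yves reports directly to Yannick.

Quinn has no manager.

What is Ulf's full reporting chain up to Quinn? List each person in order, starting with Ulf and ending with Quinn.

Ulf reports to Hope. Hope reports to Gus. Gus reports to Ines. Ines reports to Quinn. Quinn is at the top.

Ulf -> Hope -> Gus -> Ines -> Quinn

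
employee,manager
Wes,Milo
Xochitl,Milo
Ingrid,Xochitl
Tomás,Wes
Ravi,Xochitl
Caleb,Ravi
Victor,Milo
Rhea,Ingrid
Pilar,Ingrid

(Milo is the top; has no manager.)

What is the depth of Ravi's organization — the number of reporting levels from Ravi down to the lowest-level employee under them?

The longest chain under Ravi runs Ravi → Caleb, which is 1 level below Ravi.

1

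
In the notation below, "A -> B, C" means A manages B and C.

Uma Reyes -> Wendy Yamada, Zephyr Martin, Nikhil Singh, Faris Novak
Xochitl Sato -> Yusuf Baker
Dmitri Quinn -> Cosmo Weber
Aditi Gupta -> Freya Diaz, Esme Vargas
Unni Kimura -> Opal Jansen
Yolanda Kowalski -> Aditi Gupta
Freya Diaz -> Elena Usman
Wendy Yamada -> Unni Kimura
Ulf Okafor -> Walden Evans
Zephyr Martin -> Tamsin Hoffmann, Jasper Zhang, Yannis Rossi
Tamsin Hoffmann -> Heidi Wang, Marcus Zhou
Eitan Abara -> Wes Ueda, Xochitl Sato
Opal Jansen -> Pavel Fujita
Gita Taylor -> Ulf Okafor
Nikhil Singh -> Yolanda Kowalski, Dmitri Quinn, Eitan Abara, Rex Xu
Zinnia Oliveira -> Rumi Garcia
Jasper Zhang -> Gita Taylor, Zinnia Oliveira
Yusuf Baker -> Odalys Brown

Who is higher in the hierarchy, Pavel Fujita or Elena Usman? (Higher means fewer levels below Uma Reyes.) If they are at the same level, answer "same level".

Pavel Fujita is 4 levels below Uma Reyes; Elena Usman is 5. Pavel Fujita is higher.

Pavel Fujita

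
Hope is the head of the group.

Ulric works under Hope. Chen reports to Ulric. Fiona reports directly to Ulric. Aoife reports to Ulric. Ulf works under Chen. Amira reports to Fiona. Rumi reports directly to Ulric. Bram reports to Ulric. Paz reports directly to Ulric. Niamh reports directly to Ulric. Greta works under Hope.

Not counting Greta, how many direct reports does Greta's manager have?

1

Greta reports to Hope. Hope's other direct reports are Ulric — 1 peer.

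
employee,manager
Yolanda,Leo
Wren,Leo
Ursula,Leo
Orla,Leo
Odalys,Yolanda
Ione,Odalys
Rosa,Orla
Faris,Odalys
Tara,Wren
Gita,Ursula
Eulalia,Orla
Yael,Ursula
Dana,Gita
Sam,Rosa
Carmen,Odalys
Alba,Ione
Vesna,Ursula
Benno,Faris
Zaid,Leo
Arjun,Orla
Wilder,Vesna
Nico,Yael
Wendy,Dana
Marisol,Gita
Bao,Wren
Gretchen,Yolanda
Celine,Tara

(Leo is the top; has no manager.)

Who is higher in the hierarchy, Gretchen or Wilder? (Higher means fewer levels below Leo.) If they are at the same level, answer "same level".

Gretchen

Gretchen is 2 levels below Leo; Wilder is 3. Gretchen is higher.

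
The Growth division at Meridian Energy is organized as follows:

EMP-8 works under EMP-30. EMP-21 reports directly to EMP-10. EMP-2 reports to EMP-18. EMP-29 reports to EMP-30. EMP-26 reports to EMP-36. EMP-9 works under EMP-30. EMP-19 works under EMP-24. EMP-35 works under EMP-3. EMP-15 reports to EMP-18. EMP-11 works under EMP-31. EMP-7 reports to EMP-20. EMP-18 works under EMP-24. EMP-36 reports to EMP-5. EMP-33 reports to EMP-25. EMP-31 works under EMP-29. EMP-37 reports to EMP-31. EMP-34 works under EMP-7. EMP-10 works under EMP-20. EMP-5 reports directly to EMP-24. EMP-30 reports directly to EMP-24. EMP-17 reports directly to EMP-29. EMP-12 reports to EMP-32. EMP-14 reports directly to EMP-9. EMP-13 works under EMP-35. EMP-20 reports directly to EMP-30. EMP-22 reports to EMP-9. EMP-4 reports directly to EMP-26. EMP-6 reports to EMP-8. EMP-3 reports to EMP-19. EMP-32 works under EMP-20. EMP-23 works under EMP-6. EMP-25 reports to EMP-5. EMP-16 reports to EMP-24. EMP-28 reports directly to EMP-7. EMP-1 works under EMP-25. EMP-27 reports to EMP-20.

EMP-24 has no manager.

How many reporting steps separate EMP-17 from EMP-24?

3

Chain from EMP-17 up to EMP-24: EMP-17 → EMP-29 → EMP-30 → EMP-24. That is 3 steps up, so EMP-17 is 3 levels below EMP-24.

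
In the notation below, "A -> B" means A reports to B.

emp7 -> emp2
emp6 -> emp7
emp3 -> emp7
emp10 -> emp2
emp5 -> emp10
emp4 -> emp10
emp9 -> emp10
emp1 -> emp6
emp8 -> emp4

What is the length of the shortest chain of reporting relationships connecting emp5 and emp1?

emp5 is 2 levels below emp2, and emp1 is 3 levels below emp2 (their lowest common manager). The shortest path runs up from emp5 to emp2 and back down to emp1: 2 + 3 = 5 links.

5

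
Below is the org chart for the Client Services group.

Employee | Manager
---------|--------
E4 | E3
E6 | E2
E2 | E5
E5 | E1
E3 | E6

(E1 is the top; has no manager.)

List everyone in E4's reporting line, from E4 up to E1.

E4 reports to E3. E3 reports to E6. E6 reports to E2. E2 reports to E5. E5 reports to E1. E1 is at the top.

E4 -> E3 -> E6 -> E2 -> E5 -> E1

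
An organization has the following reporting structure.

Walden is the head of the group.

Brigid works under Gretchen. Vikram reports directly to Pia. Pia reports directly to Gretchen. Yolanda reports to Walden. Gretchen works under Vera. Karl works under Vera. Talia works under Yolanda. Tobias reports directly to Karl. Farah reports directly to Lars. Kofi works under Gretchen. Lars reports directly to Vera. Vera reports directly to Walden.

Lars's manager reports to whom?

Lars reports to Vera, and Vera reports to Walden. So Lars's skip-level manager is Walden.

Walden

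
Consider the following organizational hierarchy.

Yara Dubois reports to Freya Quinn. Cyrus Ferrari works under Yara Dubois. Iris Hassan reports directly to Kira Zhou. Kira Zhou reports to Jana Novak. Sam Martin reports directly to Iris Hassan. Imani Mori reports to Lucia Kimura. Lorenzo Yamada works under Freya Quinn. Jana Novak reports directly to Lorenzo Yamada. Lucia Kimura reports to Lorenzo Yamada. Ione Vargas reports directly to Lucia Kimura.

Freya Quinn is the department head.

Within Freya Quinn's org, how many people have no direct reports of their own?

4

The people in Freya Quinn's organization with no one reporting to them are Cyrus Ferrari, Ione Vargas, Imani Mori, Sam Martin. That is 4.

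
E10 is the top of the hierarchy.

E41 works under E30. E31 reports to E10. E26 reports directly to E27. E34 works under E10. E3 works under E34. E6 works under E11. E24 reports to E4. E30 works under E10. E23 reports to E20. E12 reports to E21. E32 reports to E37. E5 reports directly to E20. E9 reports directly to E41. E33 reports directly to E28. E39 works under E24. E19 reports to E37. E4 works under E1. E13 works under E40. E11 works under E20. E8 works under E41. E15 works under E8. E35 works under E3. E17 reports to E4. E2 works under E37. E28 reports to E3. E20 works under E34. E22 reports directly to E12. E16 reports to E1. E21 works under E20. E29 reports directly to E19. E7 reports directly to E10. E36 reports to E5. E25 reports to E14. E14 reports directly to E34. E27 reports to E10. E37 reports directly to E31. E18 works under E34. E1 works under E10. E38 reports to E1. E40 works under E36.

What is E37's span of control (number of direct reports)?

3

E37 directly manages E32, E2, E19. That is 3 direct reports.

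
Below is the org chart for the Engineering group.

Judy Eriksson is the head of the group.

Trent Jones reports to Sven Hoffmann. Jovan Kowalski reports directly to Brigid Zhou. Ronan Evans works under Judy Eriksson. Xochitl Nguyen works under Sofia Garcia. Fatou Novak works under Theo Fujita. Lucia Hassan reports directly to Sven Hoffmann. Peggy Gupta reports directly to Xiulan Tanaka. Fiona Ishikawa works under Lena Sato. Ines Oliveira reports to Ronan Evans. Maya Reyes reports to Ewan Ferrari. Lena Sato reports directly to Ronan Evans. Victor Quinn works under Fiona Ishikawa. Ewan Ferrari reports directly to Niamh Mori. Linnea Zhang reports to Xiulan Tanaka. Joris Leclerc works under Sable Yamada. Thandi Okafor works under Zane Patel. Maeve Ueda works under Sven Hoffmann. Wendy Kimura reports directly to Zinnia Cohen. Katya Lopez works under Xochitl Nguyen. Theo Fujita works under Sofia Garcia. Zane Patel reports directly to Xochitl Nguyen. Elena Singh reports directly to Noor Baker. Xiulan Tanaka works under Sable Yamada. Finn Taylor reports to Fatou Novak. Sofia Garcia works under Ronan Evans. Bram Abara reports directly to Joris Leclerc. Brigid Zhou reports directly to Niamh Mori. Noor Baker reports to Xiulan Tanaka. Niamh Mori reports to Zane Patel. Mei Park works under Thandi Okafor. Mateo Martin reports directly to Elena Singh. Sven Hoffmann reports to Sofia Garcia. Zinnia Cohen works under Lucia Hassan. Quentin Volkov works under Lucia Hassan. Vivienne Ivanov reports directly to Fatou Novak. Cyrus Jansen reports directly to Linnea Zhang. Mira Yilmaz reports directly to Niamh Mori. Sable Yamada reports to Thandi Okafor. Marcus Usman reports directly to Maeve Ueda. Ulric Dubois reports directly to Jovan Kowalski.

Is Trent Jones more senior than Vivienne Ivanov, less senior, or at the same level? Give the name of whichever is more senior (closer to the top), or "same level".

Trent Jones

Trent Jones is 4 levels below Judy Eriksson; Vivienne Ivanov is 5. Trent Jones is higher.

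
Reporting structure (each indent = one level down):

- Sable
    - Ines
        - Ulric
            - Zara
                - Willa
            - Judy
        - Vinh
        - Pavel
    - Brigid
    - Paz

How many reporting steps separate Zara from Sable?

Chain from Zara up to Sable: Zara → Ulric → Ines → Sable. That is 3 steps up, so Zara is 3 levels below Sable.

3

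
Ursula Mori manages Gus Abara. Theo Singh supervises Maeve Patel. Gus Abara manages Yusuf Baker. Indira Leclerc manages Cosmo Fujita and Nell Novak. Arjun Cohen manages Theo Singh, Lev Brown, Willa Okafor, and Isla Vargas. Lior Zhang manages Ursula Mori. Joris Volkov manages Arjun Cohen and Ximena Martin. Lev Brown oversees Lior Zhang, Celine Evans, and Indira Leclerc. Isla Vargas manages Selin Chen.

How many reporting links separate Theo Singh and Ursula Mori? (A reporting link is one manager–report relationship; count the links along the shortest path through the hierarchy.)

4

Theo Singh is 1 level below Arjun Cohen, and Ursula Mori is 3 levels below Arjun Cohen (their lowest common manager). The shortest path runs up from Theo Singh to Arjun Cohen and back down to Ursula Mori: 1 + 3 = 4 links.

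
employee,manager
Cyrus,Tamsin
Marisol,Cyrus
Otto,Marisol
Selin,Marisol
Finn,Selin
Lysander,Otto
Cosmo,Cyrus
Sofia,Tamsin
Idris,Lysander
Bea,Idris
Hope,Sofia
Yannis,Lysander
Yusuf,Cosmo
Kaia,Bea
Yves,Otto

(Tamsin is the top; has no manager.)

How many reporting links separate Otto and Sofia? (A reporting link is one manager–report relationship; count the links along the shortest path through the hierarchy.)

4

Otto is 3 levels below Tamsin, and Sofia is 1 level below Tamsin (their lowest common manager). The shortest path runs up from Otto to Tamsin and back down to Sofia: 3 + 1 = 4 links.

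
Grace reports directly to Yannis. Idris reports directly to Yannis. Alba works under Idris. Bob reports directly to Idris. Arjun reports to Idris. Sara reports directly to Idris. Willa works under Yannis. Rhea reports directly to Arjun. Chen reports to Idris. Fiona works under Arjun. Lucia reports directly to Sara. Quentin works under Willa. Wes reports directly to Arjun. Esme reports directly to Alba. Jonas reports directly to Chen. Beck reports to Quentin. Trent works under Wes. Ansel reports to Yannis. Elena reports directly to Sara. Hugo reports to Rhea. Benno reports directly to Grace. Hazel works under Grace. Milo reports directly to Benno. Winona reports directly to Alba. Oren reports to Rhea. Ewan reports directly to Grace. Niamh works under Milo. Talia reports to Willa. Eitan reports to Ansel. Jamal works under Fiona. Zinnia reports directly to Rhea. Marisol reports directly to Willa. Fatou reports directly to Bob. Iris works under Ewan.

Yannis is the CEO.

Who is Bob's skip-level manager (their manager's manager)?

Yannis

Bob reports to Idris, and Idris reports to Yannis. So Bob's skip-level manager is Yannis.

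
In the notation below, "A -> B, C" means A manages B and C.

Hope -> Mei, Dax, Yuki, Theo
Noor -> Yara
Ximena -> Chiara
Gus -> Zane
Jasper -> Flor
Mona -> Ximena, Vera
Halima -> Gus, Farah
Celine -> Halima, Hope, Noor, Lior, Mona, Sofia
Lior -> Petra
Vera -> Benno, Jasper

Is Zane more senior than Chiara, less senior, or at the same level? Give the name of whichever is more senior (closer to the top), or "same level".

Both Zane and Chiara are 3 levels below Celine.

same level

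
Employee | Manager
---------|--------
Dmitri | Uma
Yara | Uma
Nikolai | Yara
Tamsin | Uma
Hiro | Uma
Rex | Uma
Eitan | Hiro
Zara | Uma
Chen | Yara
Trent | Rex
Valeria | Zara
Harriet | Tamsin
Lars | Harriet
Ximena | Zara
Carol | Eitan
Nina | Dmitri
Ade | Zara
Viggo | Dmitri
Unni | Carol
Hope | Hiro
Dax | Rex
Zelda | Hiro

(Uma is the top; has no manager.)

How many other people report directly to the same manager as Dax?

1

Dax reports to Rex. Rex's other direct reports are Trent — 1 peer.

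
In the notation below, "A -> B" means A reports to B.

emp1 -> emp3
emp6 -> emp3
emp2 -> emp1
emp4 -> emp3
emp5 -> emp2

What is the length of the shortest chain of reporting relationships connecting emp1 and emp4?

emp1 is 1 level below emp3, and emp4 is 1 level below emp3 (their lowest common manager). The shortest path runs up from emp1 to emp3 and back down to emp4: 1 + 1 = 2 links.

2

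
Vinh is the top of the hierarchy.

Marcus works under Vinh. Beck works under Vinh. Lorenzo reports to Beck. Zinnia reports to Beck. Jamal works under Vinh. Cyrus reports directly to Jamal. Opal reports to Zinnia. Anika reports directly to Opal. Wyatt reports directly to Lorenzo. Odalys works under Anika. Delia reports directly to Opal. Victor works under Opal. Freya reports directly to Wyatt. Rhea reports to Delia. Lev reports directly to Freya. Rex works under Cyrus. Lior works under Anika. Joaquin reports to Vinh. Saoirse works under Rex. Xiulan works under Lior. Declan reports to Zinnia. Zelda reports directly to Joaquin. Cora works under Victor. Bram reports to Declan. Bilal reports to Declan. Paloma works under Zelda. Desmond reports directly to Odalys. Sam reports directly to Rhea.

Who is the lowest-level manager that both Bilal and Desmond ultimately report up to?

Zinnia

Bilal's chain of managers is Declan, Zinnia, Beck, Vinh. Desmond's chain of managers is Odalys, Anika, Opal, Zinnia, Beck, Vinh. The first manager that appears in both chains is Zinnia.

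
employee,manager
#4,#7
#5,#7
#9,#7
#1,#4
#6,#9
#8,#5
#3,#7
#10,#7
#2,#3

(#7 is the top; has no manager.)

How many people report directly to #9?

#9 directly manages #6. That is 1 direct report.

1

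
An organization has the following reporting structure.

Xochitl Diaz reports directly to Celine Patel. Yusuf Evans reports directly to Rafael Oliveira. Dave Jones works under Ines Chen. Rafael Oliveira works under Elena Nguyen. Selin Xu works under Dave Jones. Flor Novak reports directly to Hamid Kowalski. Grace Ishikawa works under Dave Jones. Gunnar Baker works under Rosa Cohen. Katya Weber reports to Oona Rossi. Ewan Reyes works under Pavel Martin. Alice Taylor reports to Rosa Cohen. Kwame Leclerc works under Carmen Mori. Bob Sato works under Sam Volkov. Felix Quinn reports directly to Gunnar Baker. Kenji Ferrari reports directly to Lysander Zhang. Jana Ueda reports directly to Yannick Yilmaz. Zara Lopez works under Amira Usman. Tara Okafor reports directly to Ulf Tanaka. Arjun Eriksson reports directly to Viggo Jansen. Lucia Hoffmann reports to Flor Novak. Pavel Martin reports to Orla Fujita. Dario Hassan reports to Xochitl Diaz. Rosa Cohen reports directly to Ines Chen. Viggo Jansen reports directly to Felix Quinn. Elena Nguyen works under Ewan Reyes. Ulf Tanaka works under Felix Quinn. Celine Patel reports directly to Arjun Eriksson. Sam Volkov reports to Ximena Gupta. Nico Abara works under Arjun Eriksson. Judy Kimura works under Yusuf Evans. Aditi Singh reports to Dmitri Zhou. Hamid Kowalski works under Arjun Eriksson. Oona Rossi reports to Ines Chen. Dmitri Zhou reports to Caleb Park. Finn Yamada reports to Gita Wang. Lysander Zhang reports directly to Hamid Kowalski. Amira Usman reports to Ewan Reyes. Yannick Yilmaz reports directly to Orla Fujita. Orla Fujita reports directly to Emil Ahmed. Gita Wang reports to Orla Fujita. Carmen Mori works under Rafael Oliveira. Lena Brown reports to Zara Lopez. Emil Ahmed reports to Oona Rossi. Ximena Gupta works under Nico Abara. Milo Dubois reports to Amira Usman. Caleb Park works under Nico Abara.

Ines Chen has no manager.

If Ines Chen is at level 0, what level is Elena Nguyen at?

6

Chain from Elena Nguyen up to Ines Chen: Elena Nguyen → Ewan Reyes → Pavel Martin → Orla Fujita → Emil Ahmed → Oona Rossi → Ines Chen. That is 6 steps up, so Elena Nguyen is 6 levels below Ines Chen.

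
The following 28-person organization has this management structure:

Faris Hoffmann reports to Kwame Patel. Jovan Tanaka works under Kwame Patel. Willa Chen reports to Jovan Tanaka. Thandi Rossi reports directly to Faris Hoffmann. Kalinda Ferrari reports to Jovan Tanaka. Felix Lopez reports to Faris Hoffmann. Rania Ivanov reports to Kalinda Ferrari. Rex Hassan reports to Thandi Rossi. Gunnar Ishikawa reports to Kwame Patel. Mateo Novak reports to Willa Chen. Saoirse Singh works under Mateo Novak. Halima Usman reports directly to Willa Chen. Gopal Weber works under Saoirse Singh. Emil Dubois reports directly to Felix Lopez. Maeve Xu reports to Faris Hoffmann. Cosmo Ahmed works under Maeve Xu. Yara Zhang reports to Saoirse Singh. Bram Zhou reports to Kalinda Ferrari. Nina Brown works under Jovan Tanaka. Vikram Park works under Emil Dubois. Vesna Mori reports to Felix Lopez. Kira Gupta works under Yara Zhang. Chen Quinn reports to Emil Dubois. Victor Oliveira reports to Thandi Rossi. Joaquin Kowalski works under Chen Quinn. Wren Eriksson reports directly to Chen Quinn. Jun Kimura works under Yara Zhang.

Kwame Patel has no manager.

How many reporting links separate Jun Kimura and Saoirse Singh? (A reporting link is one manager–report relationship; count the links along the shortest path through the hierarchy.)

2

Jun Kimura is in Saoirse Singh's organization: the chain from Jun Kimura up to Saoirse Singh is Jun Kimura → Yara Zhang → Saoirse Singh, which is 2 links.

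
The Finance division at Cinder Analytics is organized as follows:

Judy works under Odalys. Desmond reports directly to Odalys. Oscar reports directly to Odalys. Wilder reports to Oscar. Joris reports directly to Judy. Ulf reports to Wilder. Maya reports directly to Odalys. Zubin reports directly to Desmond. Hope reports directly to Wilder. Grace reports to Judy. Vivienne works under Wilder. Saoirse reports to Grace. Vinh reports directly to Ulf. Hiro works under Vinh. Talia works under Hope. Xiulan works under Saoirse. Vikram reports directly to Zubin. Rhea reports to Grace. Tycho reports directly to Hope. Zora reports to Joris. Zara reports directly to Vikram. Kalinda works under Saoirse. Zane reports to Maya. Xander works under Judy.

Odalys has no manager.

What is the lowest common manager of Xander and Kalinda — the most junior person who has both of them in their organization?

Xander's chain of managers is Judy, Odalys. Kalinda's chain of managers is Saoirse, Grace, Judy, Odalys. The first manager that appears in both chains is Judy.

Judy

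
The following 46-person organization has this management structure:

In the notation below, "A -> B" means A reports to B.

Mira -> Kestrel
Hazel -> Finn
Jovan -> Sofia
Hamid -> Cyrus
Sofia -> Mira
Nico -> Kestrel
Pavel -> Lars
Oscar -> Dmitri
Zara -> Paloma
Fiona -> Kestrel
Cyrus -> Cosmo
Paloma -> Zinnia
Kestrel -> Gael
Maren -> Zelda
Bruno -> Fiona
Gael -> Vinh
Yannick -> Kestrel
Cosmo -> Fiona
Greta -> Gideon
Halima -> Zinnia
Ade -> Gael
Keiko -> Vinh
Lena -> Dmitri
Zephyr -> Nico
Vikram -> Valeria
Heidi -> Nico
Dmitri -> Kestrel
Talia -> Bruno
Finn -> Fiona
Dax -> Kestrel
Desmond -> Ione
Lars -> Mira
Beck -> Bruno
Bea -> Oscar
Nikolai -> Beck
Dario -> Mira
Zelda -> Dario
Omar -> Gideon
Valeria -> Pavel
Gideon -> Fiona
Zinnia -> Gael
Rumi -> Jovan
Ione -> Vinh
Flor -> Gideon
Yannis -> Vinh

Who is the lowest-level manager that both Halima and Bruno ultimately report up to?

Gael

Halima's chain of managers is Zinnia, Gael, Vinh. Bruno's chain of managers is Fiona, Kestrel, Gael, Vinh. The first manager that appears in both chains is Gael.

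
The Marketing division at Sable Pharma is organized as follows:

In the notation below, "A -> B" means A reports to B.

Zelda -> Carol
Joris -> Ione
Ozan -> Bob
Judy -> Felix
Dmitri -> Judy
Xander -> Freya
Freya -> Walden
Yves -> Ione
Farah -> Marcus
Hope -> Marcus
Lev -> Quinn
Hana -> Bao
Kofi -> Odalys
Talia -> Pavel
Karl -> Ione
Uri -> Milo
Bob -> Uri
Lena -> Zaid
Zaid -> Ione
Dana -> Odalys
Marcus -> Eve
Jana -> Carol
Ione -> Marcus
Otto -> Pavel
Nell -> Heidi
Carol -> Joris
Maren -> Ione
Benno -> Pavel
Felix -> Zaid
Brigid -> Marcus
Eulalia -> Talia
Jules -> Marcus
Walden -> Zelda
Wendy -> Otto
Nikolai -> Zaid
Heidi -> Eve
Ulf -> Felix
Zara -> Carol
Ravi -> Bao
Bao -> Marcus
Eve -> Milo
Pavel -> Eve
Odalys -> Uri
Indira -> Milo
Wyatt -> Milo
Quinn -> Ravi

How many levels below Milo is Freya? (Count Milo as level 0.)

Chain from Freya up to Milo: Freya → Walden → Zelda → Carol → Joris → Ione → Marcus → Eve → Milo. That is 8 steps up, so Freya is 8 levels below Milo.

8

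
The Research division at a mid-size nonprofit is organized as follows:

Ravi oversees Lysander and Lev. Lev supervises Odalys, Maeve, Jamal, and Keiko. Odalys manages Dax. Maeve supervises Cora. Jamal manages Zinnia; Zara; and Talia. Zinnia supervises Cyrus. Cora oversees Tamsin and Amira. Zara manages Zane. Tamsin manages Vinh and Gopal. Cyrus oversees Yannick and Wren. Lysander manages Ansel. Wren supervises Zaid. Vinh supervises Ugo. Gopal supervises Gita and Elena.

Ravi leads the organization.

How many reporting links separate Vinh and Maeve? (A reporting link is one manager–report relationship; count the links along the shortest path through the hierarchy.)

3

Vinh is in Maeve's organization: the chain from Vinh up to Maeve is Vinh → Tamsin → Cora → Maeve, which is 3 links.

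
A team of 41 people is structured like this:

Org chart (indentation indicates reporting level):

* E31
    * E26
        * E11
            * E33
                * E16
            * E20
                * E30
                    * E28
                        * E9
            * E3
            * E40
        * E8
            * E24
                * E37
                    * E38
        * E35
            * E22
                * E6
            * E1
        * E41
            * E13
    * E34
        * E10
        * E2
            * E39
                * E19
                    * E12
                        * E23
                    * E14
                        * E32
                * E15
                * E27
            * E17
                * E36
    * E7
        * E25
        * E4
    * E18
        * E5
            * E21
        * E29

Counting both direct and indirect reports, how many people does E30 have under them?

2

E30 directly manages E28. Under E28: E9 (1). That's 2 in total.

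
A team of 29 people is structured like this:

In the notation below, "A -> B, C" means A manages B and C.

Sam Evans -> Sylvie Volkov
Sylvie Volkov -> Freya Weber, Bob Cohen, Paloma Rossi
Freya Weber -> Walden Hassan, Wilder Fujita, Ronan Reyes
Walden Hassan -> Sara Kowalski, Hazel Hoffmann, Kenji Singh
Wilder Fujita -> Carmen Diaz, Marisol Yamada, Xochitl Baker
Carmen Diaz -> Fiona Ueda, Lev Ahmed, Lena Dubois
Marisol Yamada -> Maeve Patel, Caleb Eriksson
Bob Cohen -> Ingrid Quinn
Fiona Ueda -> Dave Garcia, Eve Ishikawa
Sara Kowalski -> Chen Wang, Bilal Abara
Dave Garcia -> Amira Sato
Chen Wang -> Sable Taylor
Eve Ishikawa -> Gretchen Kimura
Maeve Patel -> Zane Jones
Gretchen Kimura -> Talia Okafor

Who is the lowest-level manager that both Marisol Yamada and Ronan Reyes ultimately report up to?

Freya Weber

Marisol Yamada's chain of managers is Wilder Fujita, Freya Weber, Sylvie Volkov, Sam Evans. Ronan Reyes's chain of managers is Freya Weber, Sylvie Volkov, Sam Evans. The first manager that appears in both chains is Freya Weber.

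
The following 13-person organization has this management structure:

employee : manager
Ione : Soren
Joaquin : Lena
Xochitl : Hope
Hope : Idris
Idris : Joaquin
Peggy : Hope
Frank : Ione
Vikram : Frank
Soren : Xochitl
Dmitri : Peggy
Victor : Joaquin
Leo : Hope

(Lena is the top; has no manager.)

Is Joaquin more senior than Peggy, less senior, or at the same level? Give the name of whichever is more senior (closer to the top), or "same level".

Joaquin is 1 level below Lena; Peggy is 4. Joaquin is higher.

Joaquin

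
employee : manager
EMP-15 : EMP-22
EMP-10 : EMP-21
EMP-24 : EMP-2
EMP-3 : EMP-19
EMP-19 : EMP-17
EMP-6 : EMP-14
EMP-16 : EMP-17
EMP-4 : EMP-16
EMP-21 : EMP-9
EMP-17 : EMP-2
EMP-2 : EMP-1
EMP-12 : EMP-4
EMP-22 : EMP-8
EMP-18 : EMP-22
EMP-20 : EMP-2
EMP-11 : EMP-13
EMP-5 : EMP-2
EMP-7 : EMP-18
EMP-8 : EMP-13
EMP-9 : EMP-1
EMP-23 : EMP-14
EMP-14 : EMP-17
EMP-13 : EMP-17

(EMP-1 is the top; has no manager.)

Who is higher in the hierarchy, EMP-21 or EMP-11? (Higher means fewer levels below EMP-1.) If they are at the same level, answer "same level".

EMP-21

EMP-21 is 2 levels below EMP-1; EMP-11 is 4. EMP-21 is higher.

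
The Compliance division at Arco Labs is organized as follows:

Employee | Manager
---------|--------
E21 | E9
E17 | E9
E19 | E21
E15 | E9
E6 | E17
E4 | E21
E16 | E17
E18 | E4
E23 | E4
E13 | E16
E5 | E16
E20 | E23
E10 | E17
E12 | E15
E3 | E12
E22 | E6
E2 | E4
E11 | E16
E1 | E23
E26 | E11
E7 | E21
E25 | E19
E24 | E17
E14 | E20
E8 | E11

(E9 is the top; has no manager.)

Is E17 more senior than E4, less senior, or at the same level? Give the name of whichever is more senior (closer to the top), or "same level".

E17

E17 is 1 level below E9; E4 is 2. E17 is higher.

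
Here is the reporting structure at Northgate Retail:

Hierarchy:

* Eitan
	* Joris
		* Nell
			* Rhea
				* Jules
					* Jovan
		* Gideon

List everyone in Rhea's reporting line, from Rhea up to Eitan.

Rhea -> Nell -> Joris -> Eitan

Rhea reports to Nell. Nell reports to Joris. Joris reports to Eitan. Eitan is at the top.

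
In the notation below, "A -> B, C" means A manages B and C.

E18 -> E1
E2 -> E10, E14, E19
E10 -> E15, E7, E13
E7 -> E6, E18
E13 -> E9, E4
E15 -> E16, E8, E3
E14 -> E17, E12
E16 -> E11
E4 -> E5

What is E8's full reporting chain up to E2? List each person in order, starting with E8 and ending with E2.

E8 -> E15 -> E10 -> E2

E8 reports to E15. E15 reports to E10. E10 reports to E2. E2 is at the top.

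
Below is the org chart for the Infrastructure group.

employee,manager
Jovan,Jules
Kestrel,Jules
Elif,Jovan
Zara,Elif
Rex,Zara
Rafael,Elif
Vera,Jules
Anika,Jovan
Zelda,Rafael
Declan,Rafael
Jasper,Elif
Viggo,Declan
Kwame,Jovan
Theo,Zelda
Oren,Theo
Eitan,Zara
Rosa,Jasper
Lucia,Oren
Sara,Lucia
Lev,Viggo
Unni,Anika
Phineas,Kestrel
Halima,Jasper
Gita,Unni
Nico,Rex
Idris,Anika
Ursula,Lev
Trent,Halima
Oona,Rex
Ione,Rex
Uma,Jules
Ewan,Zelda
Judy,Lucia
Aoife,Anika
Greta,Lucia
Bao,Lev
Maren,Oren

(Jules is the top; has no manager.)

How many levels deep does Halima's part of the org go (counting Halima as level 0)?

The longest chain under Halima runs Halima → Trent, which is 1 level below Halima.

1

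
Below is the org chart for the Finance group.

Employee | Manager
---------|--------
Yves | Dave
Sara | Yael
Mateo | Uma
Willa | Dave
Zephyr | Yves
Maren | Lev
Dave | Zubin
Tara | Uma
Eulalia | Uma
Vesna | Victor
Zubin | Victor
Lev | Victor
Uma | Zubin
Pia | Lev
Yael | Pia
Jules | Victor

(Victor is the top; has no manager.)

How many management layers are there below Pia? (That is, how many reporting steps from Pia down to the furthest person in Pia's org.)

2

The longest chain under Pia runs Pia → Yael → Sara, which is 2 levels below Pia.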